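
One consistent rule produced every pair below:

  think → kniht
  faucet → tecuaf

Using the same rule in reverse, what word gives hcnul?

The output letters match the input read backwards: think reversed is kniht. It's just the letters in reverse order.
Decoding hcnul: then reverse → lunch.

lunch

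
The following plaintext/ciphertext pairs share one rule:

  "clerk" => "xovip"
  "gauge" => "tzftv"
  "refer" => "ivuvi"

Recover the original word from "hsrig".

Each pair mirrors across the alphabet (c↔x, l↔o, e↔v): positions sum to 25. Letters are reflected about the middle of the alphabet (position → 25−position): Atbash.
Decoding hsrig: h↔s, s↔h, r↔i, i↔r, g↔t.

shirt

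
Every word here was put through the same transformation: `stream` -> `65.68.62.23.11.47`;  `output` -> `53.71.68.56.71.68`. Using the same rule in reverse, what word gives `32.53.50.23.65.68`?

s(#19)→65 and t(#20)→68: differences scale by 3, so n = 3·pos + 8. The formula is n = 3×(alphabet index, a=1) + 8.
Decoding 32.53.50.23.65.68: 32→(32−8)÷3=8=h, 53→(53−8)÷3=15=o, 50→(50−8)÷3=14=n, 23→(23−8)÷3=5=e, 65→(65−8)÷3=19=s, 68→(68−8)÷3=20=t.

honest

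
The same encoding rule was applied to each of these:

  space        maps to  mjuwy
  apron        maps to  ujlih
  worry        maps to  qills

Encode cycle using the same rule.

wswfy

Each letter is shifted forward by 20 in the alphabet (a Caesar shift of +20).
Applying it to cycle: c+20=w, y+20=s, c+20=w, l+20=f, e+20=y.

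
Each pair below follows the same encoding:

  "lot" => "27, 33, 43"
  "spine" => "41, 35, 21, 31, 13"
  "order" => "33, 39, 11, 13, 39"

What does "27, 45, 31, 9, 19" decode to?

l(#12)→27 and o(#15)→33: differences scale by 2, so n = 2·pos + 3. The formula is n = 2×(alphabet index, a=1) + 3.
Reversing it on 27, 45, 31, 9, 19: 27→(27−3)÷2=12=l, 45→(45−3)÷2=21=u, 31→(31−3)÷2=14=n, 9→(9−3)÷2=3=c, 19→(19−3)÷2=8=h.

lunch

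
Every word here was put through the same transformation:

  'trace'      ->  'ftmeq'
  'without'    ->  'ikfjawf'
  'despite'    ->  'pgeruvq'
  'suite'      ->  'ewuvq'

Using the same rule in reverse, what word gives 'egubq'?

seize

Shifts by position in trace: pos 0: t→f (+12), pos 1: r→t (+2), pos 2: a→m (+12), pos 3: c→e (+2) — repeating every 2. The shifts repeat in a cycle of length 2: positions 0,1,… shift by +12, +2, then the pattern repeats.
Undoing it on egubq: e−12=s, g−2=e, u−12=i, b−2=z, q−12=e.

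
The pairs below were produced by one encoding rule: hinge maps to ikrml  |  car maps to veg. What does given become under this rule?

Two steps: reverse the string, then apply a Caesar shift of +4.
On given: reverse → nevig; then shift: n+4=r, e+4=i, v+4=z, i+4=m, g+4=k.

rizmk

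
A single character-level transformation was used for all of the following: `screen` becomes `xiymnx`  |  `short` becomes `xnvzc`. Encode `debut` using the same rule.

ikicc

In screen: s→x is +5, c→i is +6, r→y is +7, e→m is +8 — the shift increases by 1 each position. The shift increases by 1 at each position, starting from +5: 5, 6, 7, ….
On debut: d+5=i, e+6=k, b+7=i, u+8=c, t+9=c.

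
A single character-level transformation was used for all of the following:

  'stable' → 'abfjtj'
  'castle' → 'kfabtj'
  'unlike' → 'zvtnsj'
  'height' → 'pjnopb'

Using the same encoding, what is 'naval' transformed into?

vfdft

The shift depends on letter class: consonant s→a is +8, but vowel a→f is +5. The rule splits by letter class: vowels +5, consonants +8.
Applying it to naval: n(cons)+8=v, a(vowel)+5=f, v(cons)+8=d, a(vowel)+5=f, l(cons)+8=t.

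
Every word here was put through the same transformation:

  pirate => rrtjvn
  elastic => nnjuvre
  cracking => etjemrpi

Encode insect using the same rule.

rpunev

The shift depends on letter class: consonant p→r is +2, but vowel i→r is +9. Vowels shift forward by 9 and consonants shift forward by 2.
For insect: i(vowel)+9=r, n(cons)+2=p, s(cons)+2=u, e(vowel)+9=n, c(cons)+2=e, t(cons)+2=v.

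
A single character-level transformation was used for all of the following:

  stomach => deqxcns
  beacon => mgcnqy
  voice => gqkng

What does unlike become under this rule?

wywkvg

Two shifts are in play — +2 for a/e/i/o/u, +11 for every other letter.
For unlike: u(vowel)+2=w, n(cons)+11=y, l(cons)+11=w, i(vowel)+2=k, k(cons)+11=v, e(vowel)+2=g.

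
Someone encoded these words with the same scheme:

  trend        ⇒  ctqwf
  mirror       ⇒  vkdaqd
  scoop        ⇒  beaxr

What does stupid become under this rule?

Shifts by position in trend: pos 0: t→c (+9), pos 1: r→t (+2), pos 2: e→q (+12), pos 3: n→w (+9), pos 4: d→f (+2) — repeating every 3. The shifts repeat in a cycle of length 3: positions 0,1,… shift by +9, +2, +12, then the pattern repeats.
Applying it to stupid: s+9=b, t+2=v, u+12=g, p+9=y, i+2=k, d+12=p.

bvgykp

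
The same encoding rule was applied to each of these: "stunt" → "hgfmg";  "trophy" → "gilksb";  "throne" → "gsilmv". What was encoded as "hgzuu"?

staff

Each pair mirrors across the alphabet (s↔h, t↔g, u↔f): positions sum to 25. This is the alphabet-reversal cipher (Atbash): a becomes z, b becomes y, etc.
Reversing it on hgzuu: h↔s, g↔t, z↔a, u↔f, u↔f.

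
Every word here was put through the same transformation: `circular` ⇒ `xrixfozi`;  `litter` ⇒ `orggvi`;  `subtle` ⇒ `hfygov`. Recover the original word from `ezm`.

Each pair mirrors across the alphabet (c↔x, i↔r, r↔i): positions sum to 25. Each letter is replaced by its mirror in the alphabet: a↔z, b↔y, c↔x, and so on (the Atbash cipher).
Decoding ezm: e↔v, z↔a, m↔n.

van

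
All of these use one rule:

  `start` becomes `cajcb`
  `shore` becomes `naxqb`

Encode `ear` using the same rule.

ajn

The output letters match the input read backwards, each shifted +9: start reversed is trats. Read the word backwards and shift each letter +9.
Applying it to ear: reverse → rae; then shift: r+9=a, a+9=j, e+9=n.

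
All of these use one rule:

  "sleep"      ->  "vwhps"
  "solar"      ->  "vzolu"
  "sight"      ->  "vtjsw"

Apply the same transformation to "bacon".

elfzq

Shifts by position in sleep: pos 0: s→v (+3), pos 1: l→w (+11), pos 2: e→h (+3), pos 3: e→p (+11) — repeating every 2. The shifts repeat in a cycle of length 2: positions 0,1,… shift by +3, +11, then the pattern repeats.
Applying it to bacon: b+3=e, a+11=l, c+3=f, o+11=z, n+3=q.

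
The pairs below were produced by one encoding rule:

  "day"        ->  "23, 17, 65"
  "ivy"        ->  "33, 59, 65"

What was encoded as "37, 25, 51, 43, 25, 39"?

d(#4)→23 and a(#1)→17: differences scale by 2, so n = 2·pos + 15. With a=1..z=26, the number is 2·pos + 15.
Decoding 37, 25, 51, 43, 25, 39: 37→(37−15)÷2=11=k, 25→(25−15)÷2=5=e, 51→(51−15)÷2=18=r, 43→(43−15)÷2=14=n, 25→(25−15)÷2=5=e, 39→(39−15)÷2=12=l.

kernel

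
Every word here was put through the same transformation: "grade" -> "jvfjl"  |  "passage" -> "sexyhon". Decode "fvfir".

crack

In grade: g→j is +3, r→v is +4, a→f is +5, d→j is +6 — the shift increases by 1 each position. The shift increases by 1 at each position, starting from +3: 3, 4, 5, ….
Decoding fvfir: f−3=c, v−4=r, f−5=a, i−6=c, r−7=k.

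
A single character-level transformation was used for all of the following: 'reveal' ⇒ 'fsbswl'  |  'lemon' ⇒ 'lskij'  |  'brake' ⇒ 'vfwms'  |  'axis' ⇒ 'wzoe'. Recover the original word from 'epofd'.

r(17)→f(5) and e(4)→s(18) fit y≡25x+22 (mod 26); the inverse of 25 mod 26 is 25. This is an affine cipher: with a=0,…,z=25, each position x becomes (25x+22) mod 26.
Reversing it on epofd: e(4)→25·(4−22)≡18=s; p(15)→25·(15−22)≡7=h; o(14)→25·(14−22)≡8=i; f(5)→25·(5−22)≡17=r; d(3)→25·(3−22)≡19=t (all mod 26).

shirt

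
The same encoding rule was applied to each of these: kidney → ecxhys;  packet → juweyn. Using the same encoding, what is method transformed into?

Each letter is shifted forward by 20 in the alphabet (a Caesar shift of +20).
On method: m+20=g, e+20=y, t+20=n, h+20=b, o+20=i, d+20=x.

gynbix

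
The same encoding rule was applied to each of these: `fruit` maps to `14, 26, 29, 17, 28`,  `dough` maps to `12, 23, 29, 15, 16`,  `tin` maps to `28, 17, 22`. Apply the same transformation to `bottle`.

f is letter #6 and maps to 14: an offset of 8. The number is (letter's place in the alphabet, a=1) + 8.
On bottle: b=2→10, o=15→23, t=20→28, t=20→28, l=12→20, e=5→13.

10, 23, 28, 28, 20, 13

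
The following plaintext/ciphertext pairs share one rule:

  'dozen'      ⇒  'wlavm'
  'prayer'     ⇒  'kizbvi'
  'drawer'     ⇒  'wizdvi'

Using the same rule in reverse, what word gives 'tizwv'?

grade

This is the alphabet-reversal cipher (Atbash): a becomes z, b becomes y, etc.
Undoing it on tizwv: t↔g, i↔r, z↔a, w↔d, v↔e.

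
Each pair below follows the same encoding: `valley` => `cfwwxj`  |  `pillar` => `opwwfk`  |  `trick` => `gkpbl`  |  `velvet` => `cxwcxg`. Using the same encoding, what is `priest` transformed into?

okpxvg

v(21)→c(2) and a(0)→f(5) fit y≡11x+5 (mod 26); the inverse of 11 mod 26 is 19. This is an affine cipher: with a=0,…,z=25, each position x becomes (11x+5) mod 26.
On priest: p(15)→11·15+5≡14=o; r(17)→11·17+5≡10=k; i(8)→11·8+5≡15=p; e(4)→11·4+5≡23=x; s(18)→11·18+5≡21=v; t(19)→11·19+5≡6=g (all mod 26).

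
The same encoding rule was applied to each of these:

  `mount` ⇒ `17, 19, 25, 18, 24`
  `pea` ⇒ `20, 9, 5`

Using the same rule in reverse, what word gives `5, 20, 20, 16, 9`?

Each letter is replaced by its alphabet position (a=1..z=26) + 4.
Reversing it on 5, 20, 20, 16, 9: 5→(5−4)÷1=1=a, 20→(20−4)÷1=16=p, 20→(20−4)÷1=16=p, 16→(16−4)÷1=12=l, 9→(9−4)÷1=5=e.

apple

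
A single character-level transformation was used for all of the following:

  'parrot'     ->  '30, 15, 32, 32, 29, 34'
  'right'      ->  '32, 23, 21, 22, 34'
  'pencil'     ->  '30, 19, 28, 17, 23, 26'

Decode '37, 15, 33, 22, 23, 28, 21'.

washing

p is letter #16 and maps to 30: an offset of 14. Letters become their 1-based position plus 14 (so a→15, b→16, …).
Reversing it on 37, 15, 33, 22, 23, 28, 21: 37→(37−14)÷1=23=w, 15→(15−14)÷1=1=a, 33→(33−14)÷1=19=s, 22→(22−14)÷1=8=h, 23→(23−14)÷1=9=i, 28→(28−14)÷1=14=n, 21→(21−14)÷1=7=g.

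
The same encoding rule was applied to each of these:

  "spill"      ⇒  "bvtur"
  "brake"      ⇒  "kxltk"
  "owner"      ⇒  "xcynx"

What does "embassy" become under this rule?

Shifts by position in spill: pos 0: s→b (+9), pos 1: p→v (+6), pos 2: i→t (+11), pos 3: l→u (+9), pos 4: l→r (+6) — repeating every 3. A repeating key of period 3 is used — shifts +9, +6, +11 over and over.
On embassy: e+9=n, m+6=s, b+11=m, a+9=j, s+6=y, s+11=d, y+9=h.

nsmjydh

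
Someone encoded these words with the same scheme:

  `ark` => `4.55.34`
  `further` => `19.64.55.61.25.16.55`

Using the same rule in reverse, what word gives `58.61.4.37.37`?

stall

a(#1)→4 and r(#18)→55: differences scale by 3, so n = 3·pos + 1. The formula is n = 3×(alphabet index, a=1) + 1.
Reversing it on 58.61.4.37.37: 58→(58−1)÷3=19=s, 61→(61−1)÷3=20=t, 4→(4−1)÷3=1=a, 37→(37−1)÷3=12=l, 37→(37−1)÷3=12=l.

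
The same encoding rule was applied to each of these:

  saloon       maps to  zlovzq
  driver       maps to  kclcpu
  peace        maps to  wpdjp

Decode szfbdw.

locust

It's a Vigenère-style cipher with numeric key [7,11,3]: position i shifts by key[i mod 3].
Decoding szfbdw: s−7=l, z−11=o, f−3=c, b−7=u, d−11=s, w−3=t.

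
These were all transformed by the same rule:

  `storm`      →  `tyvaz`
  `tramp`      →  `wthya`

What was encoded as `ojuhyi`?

The output letters match the input read backwards, each shifted +7: storm reversed is mrots. Two steps: reverse the string, then apply a Caesar shift of +7.
Reversing it on ojuhyi: shift back: o−7=h, j−7=c, u−7=n, h−7=a, y−7=r, i−7=b → hcnarb; then reverse → branch.

branch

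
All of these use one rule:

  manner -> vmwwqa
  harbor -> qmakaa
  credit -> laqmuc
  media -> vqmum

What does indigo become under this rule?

uwmupa

The shift depends on letter class: consonant m→v is +9, but vowel a→m is +12. Two shifts are in play — +12 for a/e/i/o/u, +9 for every other letter.
For indigo: i(vowel)+12=u, n(cons)+9=w, d(cons)+9=m, i(vowel)+12=u, g(cons)+9=p, o(vowel)+12=a.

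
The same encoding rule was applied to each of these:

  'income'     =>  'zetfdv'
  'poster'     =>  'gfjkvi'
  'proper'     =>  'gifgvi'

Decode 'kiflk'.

trout

Compare letters: i→z is +17, n→e is +17, c→t is +17 — a constant shift. This is a Caesar cipher with shift 17.
Decoding kiflk: k−17=t, i−17=r, f−17=o, l−17=u, k−17=t.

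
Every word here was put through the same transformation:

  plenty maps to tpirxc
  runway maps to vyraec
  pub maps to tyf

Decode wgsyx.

scout

Compare letters: p→t is +4, l→p is +4, e→i is +4 — a constant shift. Every letter moves 4 places later in the alphabet, wrapping around z→a.
Undoing it on wgsyx: w−4=s, g−4=c, s−4=o, y−4=u, x−4=t.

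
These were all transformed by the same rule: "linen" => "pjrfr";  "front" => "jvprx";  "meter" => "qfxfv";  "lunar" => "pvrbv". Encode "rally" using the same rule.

vbppc

The shift depends on letter class: consonant l→p is +4, but vowel i→j is +1. The rule splits by letter class: vowels +1, consonants +4.
On rally: r(cons)+4=v, a(vowel)+1=b, l(cons)+4=p, l(cons)+4=p, y(cons)+4=c.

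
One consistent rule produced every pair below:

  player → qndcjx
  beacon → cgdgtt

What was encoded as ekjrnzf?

dignity

The shift increases by 1 at each position, starting from +1: 1, 2, 3, ….
Reversing it on ekjrnzf: e−1=d, k−2=i, j−3=g, r−4=n, n−5=i, z−6=t, f−7=y.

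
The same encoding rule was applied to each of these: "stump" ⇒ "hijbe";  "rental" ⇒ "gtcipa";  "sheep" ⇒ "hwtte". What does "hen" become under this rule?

Each letter is shifted forward by 15 in the alphabet (a Caesar shift of +15).
On hen: h+15=w, e+15=t, n+15=c.

wtc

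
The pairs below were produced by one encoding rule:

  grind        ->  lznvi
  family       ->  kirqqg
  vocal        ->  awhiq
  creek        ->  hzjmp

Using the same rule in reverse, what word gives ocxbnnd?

Shifts by position in grind: pos 0: g→l (+5), pos 1: r→z (+8), pos 2: i→n (+5), pos 3: n→v (+8) — repeating every 2. It's a Vigenère-style cipher with numeric key [5,8]: position i shifts by key[i mod 2].
Decoding ocxbnnd: o−5=j, c−8=u, x−5=s, b−8=t, n−5=i, n−8=f, d−5=y.

justify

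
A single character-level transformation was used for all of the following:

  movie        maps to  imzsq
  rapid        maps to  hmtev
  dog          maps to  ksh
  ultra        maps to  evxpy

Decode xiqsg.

The output letters match the input read backwards, each shifted +4: movie reversed is eivom. Read the word backwards and shift each letter +4.
Reversing it on xiqsg: shift back: x−4=t, i−4=e, q−4=m, s−4=o, g−4=c → temoc; then reverse → comet.

comet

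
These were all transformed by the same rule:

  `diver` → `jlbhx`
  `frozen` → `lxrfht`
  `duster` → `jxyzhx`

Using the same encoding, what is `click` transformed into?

irliq

The shift depends on letter class: consonant d→j is +6, but vowel i→l is +3. Vowels shift forward by 3 and consonants shift forward by 6.
On click: c(cons)+6=i, l(cons)+6=r, i(vowel)+3=l, c(cons)+6=i, k(cons)+6=q.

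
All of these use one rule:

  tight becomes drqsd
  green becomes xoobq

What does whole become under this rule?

ovyrg

The output letters match the input read backwards, each shifted +10: tight reversed is thgit. Two steps: reverse the string, then apply a Caesar shift of +10.
For whole: reverse → elohw; then shift: e+10=o, l+10=v, o+10=y, h+10=r, w+10=g.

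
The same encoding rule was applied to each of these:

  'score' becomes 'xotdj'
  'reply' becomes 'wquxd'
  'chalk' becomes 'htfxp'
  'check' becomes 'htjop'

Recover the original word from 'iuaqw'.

Shifts by position in score: pos 0: s→x (+5), pos 1: c→o (+12), pos 2: o→t (+5), pos 3: r→d (+12) — repeating every 2. A repeating key of period 2 is used — shifts +5, +12 over and over.
Undoing it on iuaqw: i−5=d, u−12=i, a−5=v, q−12=e, w−5=r.

diver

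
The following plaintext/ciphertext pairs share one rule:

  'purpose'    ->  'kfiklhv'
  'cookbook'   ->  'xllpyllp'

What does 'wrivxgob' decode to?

directly

Each pair mirrors across the alphabet (p↔k, u↔f, r↔i): positions sum to 25. Each letter is replaced by its mirror in the alphabet: a↔z, b↔y, c↔x, and so on (the Atbash cipher).
Decoding wrivxgob: w↔d, r↔i, i↔r, v↔e, x↔c, g↔t, o↔l, b↔y.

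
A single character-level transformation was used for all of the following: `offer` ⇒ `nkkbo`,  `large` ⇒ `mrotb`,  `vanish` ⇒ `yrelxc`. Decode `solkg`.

o(14)→n(13) and f(5)→k(10) fit y≡9x+17 (mod 26); the inverse of 9 mod 26 is 3. This is an affine cipher: with a=0,…,z=25, each position x becomes (9x+17) mod 26.
Reversing it on solkg: s(18)→3·(18−17)≡3=d; o(14)→3·(14−17)≡17=r; l(11)→3·(11−17)≡8=i; k(10)→3·(10−17)≡5=f; g(6)→3·(6−17)≡19=t (all mod 26).

drift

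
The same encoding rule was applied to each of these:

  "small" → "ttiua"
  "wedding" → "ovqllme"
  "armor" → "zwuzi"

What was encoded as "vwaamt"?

lesson

The output letters match the input read backwards, each shifted +8: small reversed is llams. Read the word backwards and shift each letter +8.
Reversing it on vwaamt: shift back: v−8=n, w−8=o, a−8=s, a−8=s, m−8=e, t−8=l → nossel; then reverse → lesson.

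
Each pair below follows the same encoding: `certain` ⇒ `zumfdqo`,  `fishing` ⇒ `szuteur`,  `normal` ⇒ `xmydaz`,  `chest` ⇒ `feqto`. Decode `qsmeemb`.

The output letters match the input read backwards, each shifted +12: certain reversed is niatrec. The word is reversed, then every letter is shifted forward by 12.
Decoding qsmeemb: shift back: q−12=e, s−12=g, m−12=a, e−12=s, e−12=s, m−12=a, b−12=p → egassap; then reverse → passage.

passage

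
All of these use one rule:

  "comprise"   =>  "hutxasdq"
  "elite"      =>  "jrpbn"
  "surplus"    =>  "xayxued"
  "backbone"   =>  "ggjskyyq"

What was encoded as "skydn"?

Letter i (0-indexed) is shifted by i+5, so successive shifts are 5, 6, 7, ….
Undoing it on skydn: s−5=n, k−6=e, y−7=r, d−8=v, n−9=e.

nerve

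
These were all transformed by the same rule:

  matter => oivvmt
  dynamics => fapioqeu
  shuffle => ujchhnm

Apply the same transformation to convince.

The shift depends on letter class: consonant m→o is +2, but vowel a→i is +8. The rule splits by letter class: vowels +8, consonants +2.
For convince: c(cons)+2=e, o(vowel)+8=w, n(cons)+2=p, v(cons)+2=x, i(vowel)+8=q, n(cons)+2=p, c(cons)+2=e, e(vowel)+8=m.

ewpxqpem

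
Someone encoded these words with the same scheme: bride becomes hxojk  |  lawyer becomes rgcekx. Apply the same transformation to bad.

Compare letters: b→h is +6, r→x is +6, i→o is +6 — a constant shift. Every letter moves 6 places later in the alphabet, wrapping around z→a.
For bad: b+6=h, a+6=g, d+6=j.

hgj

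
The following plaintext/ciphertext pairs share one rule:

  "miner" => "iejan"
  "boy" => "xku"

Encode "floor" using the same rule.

bhkkn

Compare letters: m→i is +22, i→e is +22, n→j is +22 — a constant shift. This is a Caesar cipher with shift 22.
Applying it to floor: f+22=b, l+22=h, o+22=k, o+22=k, r+22=n.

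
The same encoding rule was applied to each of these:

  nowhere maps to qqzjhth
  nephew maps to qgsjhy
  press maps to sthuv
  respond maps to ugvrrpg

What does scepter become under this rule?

The shifts repeat in a cycle of length 2: positions 0,1,… shift by +3, +2, then the pattern repeats.
Applying it to scepter: s+3=v, c+2=e, e+3=h, p+2=r, t+3=w, e+2=g, r+3=u.

vehrwgu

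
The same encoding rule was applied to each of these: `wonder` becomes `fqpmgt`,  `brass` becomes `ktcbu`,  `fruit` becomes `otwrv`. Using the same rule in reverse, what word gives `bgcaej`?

A repeating key of period 3 is used — shifts +9, +2, +2 over and over.
Decoding bgcaej: b−9=s, g−2=e, c−2=a, a−9=r, e−2=c, j−2=h.

search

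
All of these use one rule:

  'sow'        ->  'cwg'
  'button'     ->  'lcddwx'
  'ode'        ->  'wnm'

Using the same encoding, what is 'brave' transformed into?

The shift depends on letter class: consonant s→c is +10, but vowel o→w is +8. Vowels shift forward by 8 and consonants shift forward by 10.
Applying it to brave: b(cons)+10=l, r(cons)+10=b, a(vowel)+8=i, v(cons)+10=f, e(vowel)+8=m.

lbifm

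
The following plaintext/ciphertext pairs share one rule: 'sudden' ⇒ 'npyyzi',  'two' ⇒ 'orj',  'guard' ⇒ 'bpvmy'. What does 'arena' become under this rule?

vmziv

This is a Caesar cipher with shift 21.
Applying it to arena: a+21=v, r+21=m, e+21=z, n+21=i, a+21=v.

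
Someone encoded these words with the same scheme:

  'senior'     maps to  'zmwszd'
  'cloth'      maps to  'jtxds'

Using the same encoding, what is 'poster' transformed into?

In senior: s→z is +7, e→m is +8, n→w is +9, i→s is +10 — the shift increases by 1 each position. The shift increases by 1 at each position, starting from +7: 7, 8, 9, ….
On poster: p+7=w, o+8=w, s+9=b, t+10=d, e+11=p, r+12=d.

wwbdpd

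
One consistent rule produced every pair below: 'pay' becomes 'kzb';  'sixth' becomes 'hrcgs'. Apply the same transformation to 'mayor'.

nzbli

Each letter is replaced by its mirror in the alphabet: a↔z, b↔y, c↔x, and so on (the Atbash cipher).
For mayor: m↔n, a↔z, y↔b, o↔l, r↔i.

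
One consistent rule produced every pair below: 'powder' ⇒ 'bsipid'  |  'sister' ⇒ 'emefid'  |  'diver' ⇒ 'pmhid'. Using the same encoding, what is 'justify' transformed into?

vyefmrk

The shift depends on letter class: consonant p→b is +12, but vowel o→s is +4. Vowels shift forward by 4 and consonants shift forward by 12.
For justify: j(cons)+12=v, u(vowel)+4=y, s(cons)+12=e, t(cons)+12=f, i(vowel)+4=m, f(cons)+12=r, y(cons)+12=k.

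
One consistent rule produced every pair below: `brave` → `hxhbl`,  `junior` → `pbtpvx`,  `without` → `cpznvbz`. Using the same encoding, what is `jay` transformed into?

phe

The shift depends on letter class: consonant b→h is +6, but vowel a→h is +7. Two shifts are in play — +7 for a/e/i/o/u, +6 for every other letter.
For jay: j(cons)+6=p, a(vowel)+7=h, y(cons)+6=e.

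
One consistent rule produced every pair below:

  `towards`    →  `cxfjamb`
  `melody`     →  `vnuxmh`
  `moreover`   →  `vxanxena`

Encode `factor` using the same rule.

ojlcxa

Compare letters: t→c is +9, o→x is +9, w→f is +9 — a constant shift. Every letter moves 9 places later in the alphabet, wrapping around z→a.
On factor: f+9=o, a+9=j, c+9=l, t+9=c, o+9=x, r+9=a.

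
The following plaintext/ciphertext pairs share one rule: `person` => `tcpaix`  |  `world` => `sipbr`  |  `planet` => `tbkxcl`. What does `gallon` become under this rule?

ykbbix

p(15)→t(19) and e(4)→c(2) fit y≡11x+10 (mod 26); the inverse of 11 mod 26 is 19. Treating letters as 0–25, the rule is x ↦ 11x + 10 (mod 26).
Applying it to gallon: g(6)→11·6+10≡24=y; a(0)→11·0+10≡10=k; l(11)→11·11+10≡1=b; l(11)→11·11+10≡1=b; o(14)→11·14+10≡8=i; n(13)→11·13+10≡23=x (all mod 26).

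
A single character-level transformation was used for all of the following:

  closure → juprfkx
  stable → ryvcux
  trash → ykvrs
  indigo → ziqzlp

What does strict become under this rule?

rykzjy

This is an affine cipher: with a=0,…,z=25, each position x becomes (7x+21) mod 26.
Applying it to strict: s(18)→7·18+21≡17=r; t(19)→7·19+21≡24=y; r(17)→7·17+21≡10=k; i(8)→7·8+21≡25=z; c(2)→7·2+21≡9=j; t(19)→7·19+21≡24=y (all mod 26).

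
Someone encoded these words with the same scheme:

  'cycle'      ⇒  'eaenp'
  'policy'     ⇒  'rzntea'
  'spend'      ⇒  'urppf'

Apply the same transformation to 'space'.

The shift depends on letter class: consonant c→e is +2, but vowel e→p is +11. Two shifts are in play — +11 for a/e/i/o/u, +2 for every other letter.
On space: s(cons)+2=u, p(cons)+2=r, a(vowel)+11=l, c(cons)+2=e, e(vowel)+11=p.

urlep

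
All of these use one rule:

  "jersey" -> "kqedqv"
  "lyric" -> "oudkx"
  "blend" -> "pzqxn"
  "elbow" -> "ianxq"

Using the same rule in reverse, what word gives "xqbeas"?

gospel

The output letters match the input read backwards, each shifted +12: jersey reversed is yesrej. Two steps: reverse the string, then apply a Caesar shift of +12.
Reversing it on xqbeas: shift back: x−12=l, q−12=e, b−12=p, e−12=s, a−12=o, s−12=g → lepsog; then reverse → gospel.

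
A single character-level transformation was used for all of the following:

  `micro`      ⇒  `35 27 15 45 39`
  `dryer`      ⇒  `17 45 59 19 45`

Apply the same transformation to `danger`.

17 11 37 23 19 45

m(#13)→35 and i(#9)→27: differences scale by 2, so n = 2·pos + 9. With a=1..z=26, the number is 2·pos + 9.
Applying it to danger: d=4→17, a=1→11, n=14→37, g=7→23, e=5→19, r=18→45.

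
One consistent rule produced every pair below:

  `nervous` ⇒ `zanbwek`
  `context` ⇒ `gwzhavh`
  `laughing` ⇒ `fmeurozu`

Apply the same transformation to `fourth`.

xwenhr

n(13)→z(25) and e(4)→a(0) fit y≡23x+12 (mod 26); the inverse of 23 mod 26 is 17. This is an affine cipher: with a=0,…,z=25, each position x becomes (23x+12) mod 26.
Applying it to fourth: f(5)→23·5+12≡23=x; o(14)→23·14+12≡22=w; u(20)→23·20+12≡4=e; r(17)→23·17+12≡13=n; t(19)→23·19+12≡7=h; h(7)→23·7+12≡17=r (all mod 26).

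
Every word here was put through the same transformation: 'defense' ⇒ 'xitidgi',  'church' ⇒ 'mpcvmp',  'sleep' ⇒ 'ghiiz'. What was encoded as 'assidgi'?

This is an affine cipher: with a=0,…,z=25, each position x becomes (11x+16) mod 26.
Decoding assidgi: a(0)→19·(0−16)≡8=i; s(18)→19·(18−16)≡12=m; s(18)→19·(18−16)≡12=m; i(8)→19·(8−16)≡4=e; d(3)→19·(3−16)≡13=n; g(6)→19·(6−16)≡18=s; i(8)→19·(8−16)≡4=e (all mod 26).

immense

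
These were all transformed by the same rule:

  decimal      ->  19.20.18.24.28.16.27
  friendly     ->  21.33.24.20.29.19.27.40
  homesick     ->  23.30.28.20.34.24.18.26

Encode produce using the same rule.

d is letter #4 and maps to 19: an offset of 15. Letters become their 1-based position plus 15 (so a→16, b→17, …).
For produce: p=16→31, r=18→33, o=15→30, d=4→19, u=21→36, c=3→18, e=5→20.

31.33.30.19.36.18.20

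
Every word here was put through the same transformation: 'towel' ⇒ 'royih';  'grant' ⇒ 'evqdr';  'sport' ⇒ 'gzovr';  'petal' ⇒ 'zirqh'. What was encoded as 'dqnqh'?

naval

t(19)→r(17) and o(14)→o(14) fit y≡11x+16 (mod 26); the inverse of 11 mod 26 is 19. This is an affine cipher: with a=0,…,z=25, each position x becomes (11x+16) mod 26.
Undoing it on dqnqh: d(3)→19·(3−16)≡13=n; q(16)→19·(16−16)≡0=a; n(13)→19·(13−16)≡21=v; q(16)→19·(16−16)≡0=a; h(7)→19·(7−16)≡11=l (all mod 26).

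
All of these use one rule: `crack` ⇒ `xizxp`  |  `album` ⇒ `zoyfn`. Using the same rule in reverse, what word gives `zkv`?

ape

Each pair mirrors across the alphabet (c↔x, r↔i, a↔z): positions sum to 25. This is the alphabet-reversal cipher (Atbash): a becomes z, b becomes y, etc.
Reversing it on zkv: z↔a, k↔p, v↔e.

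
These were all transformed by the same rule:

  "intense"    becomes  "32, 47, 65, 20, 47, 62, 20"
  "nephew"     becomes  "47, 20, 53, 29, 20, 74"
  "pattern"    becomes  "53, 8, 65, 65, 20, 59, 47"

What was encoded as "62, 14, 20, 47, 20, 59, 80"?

i(#9)→32 and n(#14)→47: differences scale by 3, so n = 3·pos + 5. The formula is n = 3×(alphabet index, a=1) + 5.
Undoing it on 62, 14, 20, 47, 20, 59, 80: 62→(62−5)÷3=19=s, 14→(14−5)÷3=3=c, 20→(20−5)÷3=5=e, 47→(47−5)÷3=14=n, 20→(20−5)÷3=5=e, 59→(59−5)÷3=18=r, 80→(80−5)÷3=25=y.

scenery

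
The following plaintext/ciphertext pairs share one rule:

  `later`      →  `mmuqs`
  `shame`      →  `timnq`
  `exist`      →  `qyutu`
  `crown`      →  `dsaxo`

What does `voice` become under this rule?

waudq

Two shifts are in play — +12 for a/e/i/o/u, +1 for every other letter.
For voice: v(cons)+1=w, o(vowel)+12=a, i(vowel)+12=u, c(cons)+1=d, e(vowel)+12=q.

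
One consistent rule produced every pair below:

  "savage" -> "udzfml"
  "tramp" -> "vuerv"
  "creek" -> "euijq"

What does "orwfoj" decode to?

mosaic

In savage: s→u is +2, a→d is +3, v→z is +4, a→f is +5 — the shift increases by 1 each position. Each letter shifts forward by (position + 2), i.e. 2, 3, 4, … — the shift grows by one for each successive letter.
Undoing it on orwfoj: o−2=m, r−3=o, w−4=s, f−5=a, o−6=i, j−7=c.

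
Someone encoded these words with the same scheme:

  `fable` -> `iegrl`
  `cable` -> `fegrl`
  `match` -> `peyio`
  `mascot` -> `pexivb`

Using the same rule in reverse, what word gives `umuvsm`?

ripple

Each letter shifts forward by (position + 3), i.e. 3, 4, 5, … — the shift grows by one for each successive letter.
Undoing it on umuvsm: u−3=r, m−4=i, u−5=p, v−6=p, s−7=l, m−8=e.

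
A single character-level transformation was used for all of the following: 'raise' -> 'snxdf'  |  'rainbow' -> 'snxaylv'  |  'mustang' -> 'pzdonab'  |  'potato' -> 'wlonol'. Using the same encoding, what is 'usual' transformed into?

Treating letters as 0–25, the rule is x ↦ 11x + 13 (mod 26).
For usual: u(20)→11·20+13≡25=z; s(18)→11·18+13≡3=d; u(20)→11·20+13≡25=z; a(0)→11·0+13≡13=n; l(11)→11·11+13≡4=e (all mod 26).

zdzne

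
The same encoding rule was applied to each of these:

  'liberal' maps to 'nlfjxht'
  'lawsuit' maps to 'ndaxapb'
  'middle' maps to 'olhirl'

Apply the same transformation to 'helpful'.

In liberal: l→n is +2, i→l is +3, b→f is +4, e→j is +5 — the shift increases by 1 each position. The shift increases by 1 at each position, starting from +2: 2, 3, 4, ….
For helpful: h+2=j, e+3=h, l+4=p, p+5=u, f+6=l, u+7=b, l+8=t.

jhpulbt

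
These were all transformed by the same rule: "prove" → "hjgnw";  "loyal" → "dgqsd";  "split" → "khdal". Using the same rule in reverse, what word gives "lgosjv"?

It's a constant shift of +18 (ROT18).
Reversing it on lgosjv: l−18=t, g−18=o, o−18=w, s−18=a, j−18=r, v−18=d.

toward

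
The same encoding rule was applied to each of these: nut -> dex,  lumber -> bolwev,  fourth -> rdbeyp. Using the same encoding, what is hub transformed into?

ler

The output letters match the input read backwards, each shifted +10: nut reversed is tun. Read the word backwards and shift each letter +10.
On hub: reverse → buh; then shift: b+10=l, u+10=e, h+10=r.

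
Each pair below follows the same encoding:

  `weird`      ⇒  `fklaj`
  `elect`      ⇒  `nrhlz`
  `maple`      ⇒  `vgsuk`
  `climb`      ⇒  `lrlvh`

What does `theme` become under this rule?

cnhvk

A repeating key of period 3 is used — shifts +9, +6, +3 over and over.
On theme: t+9=c, h+6=n, e+3=h, m+9=v, e+6=k.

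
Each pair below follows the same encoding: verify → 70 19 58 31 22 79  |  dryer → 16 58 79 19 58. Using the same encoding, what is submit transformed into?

Each letter becomes 3×(its alphabet position, a=1..z=26) + 4.
On submit: s=19→61, u=21→67, b=2→10, m=13→43, i=9→31, t=20→64.

61 67 10 43 31 64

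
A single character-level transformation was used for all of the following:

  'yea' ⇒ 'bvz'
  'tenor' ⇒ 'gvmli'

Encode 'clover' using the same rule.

Each letter is replaced by its mirror in the alphabet: a↔z, b↔y, c↔x, and so on (the Atbash cipher).
On clover: c↔x, l↔o, o↔l, v↔e, e↔v, r↔i.

xolevi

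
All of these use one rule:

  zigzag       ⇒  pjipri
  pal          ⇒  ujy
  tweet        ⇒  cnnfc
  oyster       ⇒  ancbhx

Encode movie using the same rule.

The output letters match the input read backwards, each shifted +9: zigzag reversed is gazgiz. Read the word backwards and shift each letter +9.
On movie: reverse → eivom; then shift: e+9=n, i+9=r, v+9=e, o+9=x, m+9=v.

nrexv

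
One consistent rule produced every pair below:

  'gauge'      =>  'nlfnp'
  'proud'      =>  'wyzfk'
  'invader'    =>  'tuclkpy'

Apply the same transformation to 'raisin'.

yltztu

The shift depends on letter class: consonant g→n is +7, but vowel a→l is +11. Two shifts are in play — +11 for a/e/i/o/u, +7 for every other letter.
Applying it to raisin: r(cons)+7=y, a(vowel)+11=l, i(vowel)+11=t, s(cons)+7=z, i(vowel)+11=t, n(cons)+7=u.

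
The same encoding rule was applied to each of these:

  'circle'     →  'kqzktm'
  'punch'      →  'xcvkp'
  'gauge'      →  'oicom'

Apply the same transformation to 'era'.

Compare letters: c→k is +8, i→q is +8, r→z is +8 — a constant shift. It's a constant shift of +8 (ROT8).
On era: e+8=m, r+8=z, a+8=i.

mzi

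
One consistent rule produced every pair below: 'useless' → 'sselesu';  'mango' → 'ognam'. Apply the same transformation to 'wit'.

The output letters match the input read backwards: useless reversed is sselesu. It's just the letters in reverse order.
On wit: reverse → tiw.

tiw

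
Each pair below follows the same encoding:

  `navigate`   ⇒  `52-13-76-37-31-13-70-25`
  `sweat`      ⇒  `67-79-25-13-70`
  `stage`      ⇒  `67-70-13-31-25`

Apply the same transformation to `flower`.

28-46-55-79-25-64

n(#14)→52 and a(#1)→13: differences scale by 3, so n = 3·pos + 10. With a=1..z=26, the number is 3·pos + 10.
Applying it to flower: f=6→28, l=12→46, o=15→55, w=23→79, e=5→25, r=18→64.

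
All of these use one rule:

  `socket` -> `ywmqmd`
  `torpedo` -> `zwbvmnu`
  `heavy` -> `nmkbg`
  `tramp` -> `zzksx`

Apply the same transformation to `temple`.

zmwvto

Shifts by position in socket: pos 0: s→y (+6), pos 1: o→w (+8), pos 2: c→m (+10), pos 3: k→q (+6), pos 4: e→m (+8), pos 5: t→d (+10) — repeating every 3. A repeating key of period 3 is used — shifts +6, +8, +10 over and over.
Applying it to temple: t+6=z, e+8=m, m+10=w, p+6=v, l+8=t, e+10=o.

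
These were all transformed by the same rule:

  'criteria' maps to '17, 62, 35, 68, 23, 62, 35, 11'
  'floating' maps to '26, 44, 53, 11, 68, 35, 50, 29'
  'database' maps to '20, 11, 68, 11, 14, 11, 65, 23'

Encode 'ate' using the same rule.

11, 68, 23

c(#3)→17 and r(#18)→62: differences scale by 3, so n = 3·pos + 8. With a=1..z=26, the number is 3·pos + 8.
On ate: a=1→11, t=20→68, e=5→23.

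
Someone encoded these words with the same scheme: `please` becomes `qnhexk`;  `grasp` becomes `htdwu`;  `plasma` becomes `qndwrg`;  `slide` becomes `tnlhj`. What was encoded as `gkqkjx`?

In please: p→q is +1, l→n is +2, e→h is +3, a→e is +4 — the shift increases by 1 each position. The shift increases by 1 at each position, starting from +1: 1, 2, 3, ….
Decoding gkqkjx: g−1=f, k−2=i, q−3=n, k−4=g, j−5=e, x−6=r.

finger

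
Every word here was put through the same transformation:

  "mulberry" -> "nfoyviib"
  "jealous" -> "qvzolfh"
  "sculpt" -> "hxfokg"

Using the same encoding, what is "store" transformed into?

hgliv

Each pair mirrors across the alphabet (m↔n, u↔f, l↔o): positions sum to 25. Each letter is replaced by its mirror in the alphabet: a↔z, b↔y, c↔x, and so on (the Atbash cipher).
For store: s↔h, t↔g, o↔l, r↔i, e↔v.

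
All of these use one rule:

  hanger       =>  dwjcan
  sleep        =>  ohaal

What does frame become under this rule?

bnwia

Compare letters: h→d is +22, a→w is +22, n→j is +22 — a constant shift. It's a constant shift of +22 (ROT22).
For frame: f+22=b, r+22=n, a+22=w, m+22=i, e+22=a.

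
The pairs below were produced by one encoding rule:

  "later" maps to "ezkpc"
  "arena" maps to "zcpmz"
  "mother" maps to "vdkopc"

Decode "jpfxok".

weight

l(11)→e(4) and a(0)→z(25) fit y≡17x+25 (mod 26); the inverse of 17 mod 26 is 23. Each letter's alphabet position (a=0..z=25) is mapped through 17·x+25 mod 26 — an affine cipher.
Undoing it on jpfxok: j(9)→23·(9−25)≡22=w; p(15)→23·(15−25)≡4=e; f(5)→23·(5−25)≡8=i; x(23)→23·(23−25)≡6=g; o(14)→23·(14−25)≡7=h; k(10)→23·(10−25)≡19=t (all mod 26).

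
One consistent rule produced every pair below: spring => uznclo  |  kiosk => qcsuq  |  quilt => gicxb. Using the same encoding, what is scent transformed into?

s(18)→u(20) and p(15)→z(25) fit y≡7x+24 (mod 26); the inverse of 7 mod 26 is 15. Treating letters as 0–25, the rule is x ↦ 7x + 24 (mod 26).
For scent: s(18)→7·18+24≡20=u; c(2)→7·2+24≡12=m; e(4)→7·4+24≡0=a; n(13)→7·13+24≡11=l; t(19)→7·19+24≡1=b (all mod 26).

umalb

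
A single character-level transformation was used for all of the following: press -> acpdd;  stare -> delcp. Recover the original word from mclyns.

It's a constant shift of +11 (ROT11).
Undoing it on mclyns: m−11=b, c−11=r, l−11=a, y−11=n, n−11=c, s−11=h.

branch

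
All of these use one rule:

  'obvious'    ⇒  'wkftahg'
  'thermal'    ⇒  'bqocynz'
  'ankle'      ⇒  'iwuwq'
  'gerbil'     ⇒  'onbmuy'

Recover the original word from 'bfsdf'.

In obvious: o→w is +8, b→k is +9, v→f is +10, i→t is +11 — the shift increases by 1 each position. Each letter shifts forward by (position + 8), i.e. 8, 9, 10, … — the shift grows by one for each successive letter.
Decoding bfsdf: b−8=t, f−9=w, s−10=i, d−11=s, f−12=t.

twist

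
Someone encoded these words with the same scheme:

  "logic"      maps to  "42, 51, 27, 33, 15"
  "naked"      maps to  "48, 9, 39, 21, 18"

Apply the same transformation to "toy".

66, 51, 81

l(#12)→42 and o(#15)→51: differences scale by 3, so n = 3·pos + 6. The formula is n = 3×(alphabet index, a=1) + 6.
On toy: t=20→66, o=15→51, y=25→81.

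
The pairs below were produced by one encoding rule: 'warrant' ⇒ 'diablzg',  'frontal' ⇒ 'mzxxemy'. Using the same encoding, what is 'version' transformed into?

Letter i (0-indexed) is shifted by i+7, so successive shifts are 7, 8, 9, ….
On version: v+7=c, e+8=m, r+9=a, s+10=c, i+11=t, o+12=a, n+13=a.

cmactaa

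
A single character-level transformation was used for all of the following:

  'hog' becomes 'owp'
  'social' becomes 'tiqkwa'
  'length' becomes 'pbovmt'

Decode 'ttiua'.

small

The output letters match the input read backwards, each shifted +8: hog reversed is goh. Read the word backwards and shift each letter +8.
Decoding ttiua: shift back: t−8=l, t−8=l, i−8=a, u−8=m, a−8=s → llams; then reverse → small.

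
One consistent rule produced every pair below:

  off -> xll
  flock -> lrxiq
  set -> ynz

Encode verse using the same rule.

bnxyn

The shift depends on letter class: consonant f→l is +6, but vowel o→x is +9. The rule splits by letter class: vowels +9, consonants +6.
Applying it to verse: v(cons)+6=b, e(vowel)+9=n, r(cons)+6=x, s(cons)+6=y, e(vowel)+9=n.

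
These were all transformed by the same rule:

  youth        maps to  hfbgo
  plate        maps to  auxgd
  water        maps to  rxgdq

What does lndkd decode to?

scene

y(24)→h(7) and o(14)→f(5) fit y≡21x+23 (mod 26); the inverse of 21 mod 26 is 5. Each letter's alphabet position (a=0..z=25) is mapped through 21·x+23 mod 26 — an affine cipher.
Undoing it on lndkd: l(11)→5·(11−23)≡18=s; n(13)→5·(13−23)≡2=c; d(3)→5·(3−23)≡4=e; k(10)→5·(10−23)≡13=n; d(3)→5·(3−23)≡4=e (all mod 26).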